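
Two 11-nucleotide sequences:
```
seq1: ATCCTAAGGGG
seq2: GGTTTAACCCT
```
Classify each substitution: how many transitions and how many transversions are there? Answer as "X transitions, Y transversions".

3 transitions, 5 transversions

Mismatches (1-based):
base 1: A→G (purine→purine, transition)
base 2: T→G (pyrimidine→purine, transversion)
base 3: C→T (pyrimidine→pyrimidine, transition)
base 4: C→T (pyrimidine→pyrimidine, transition)
base 8: G→C (purine→pyrimidine, transversion)
base 9: G→C (purine→pyrimidine, transversion)
base 10: G→C (purine→pyrimidine, transversion)
base 11: G→T (purine→pyrimidine, transversion)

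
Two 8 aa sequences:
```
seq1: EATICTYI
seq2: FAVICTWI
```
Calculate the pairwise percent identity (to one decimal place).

62.5%

Mismatches at positions 1, 3, 7 (1-based): 3 of 8.
Identical positions: 5/8 = 62.5% → 62.5%.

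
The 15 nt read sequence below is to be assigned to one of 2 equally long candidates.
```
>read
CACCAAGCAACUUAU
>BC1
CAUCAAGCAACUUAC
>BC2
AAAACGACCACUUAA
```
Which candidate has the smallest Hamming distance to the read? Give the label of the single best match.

Hamming distances to read — BC1: 2; BC2: 8.
Smallest is BC1 with 2 mismatches.

BC1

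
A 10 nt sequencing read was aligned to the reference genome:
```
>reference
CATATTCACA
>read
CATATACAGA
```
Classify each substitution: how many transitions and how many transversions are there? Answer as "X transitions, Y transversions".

Transitions (purine↔purine or pyrimidine↔pyrimidine): none.
Transversions (purine↔pyrimidine): 6 T→A, 9 C→G.

0 transitions, 2 transversions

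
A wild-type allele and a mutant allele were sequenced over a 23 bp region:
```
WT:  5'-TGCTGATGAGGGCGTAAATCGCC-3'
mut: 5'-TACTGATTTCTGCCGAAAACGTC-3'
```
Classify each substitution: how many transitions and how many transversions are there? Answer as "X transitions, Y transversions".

Mismatches (1-based):
site 2: G→A (purine→purine, transition)
site 8: G→T (purine→pyrimidine, transversion)
site 9: A→T (purine→pyrimidine, transversion)
site 10: G→C (purine→pyrimidine, transversion)
site 11: G→T (purine→pyrimidine, transversion)
site 14: G→C (purine→pyrimidine, transversion)
site 15: T→G (pyrimidine→purine, transversion)
site 19: T→A (pyrimidine→purine, transversion)
site 22: C→T (pyrimidine→pyrimidine, transition)

2 transitions, 7 transversions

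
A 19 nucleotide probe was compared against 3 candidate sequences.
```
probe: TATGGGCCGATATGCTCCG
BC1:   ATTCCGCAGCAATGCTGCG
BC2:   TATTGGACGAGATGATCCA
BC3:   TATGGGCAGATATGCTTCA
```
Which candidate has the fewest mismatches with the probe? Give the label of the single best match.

Hamming distances to probe — BC1: 8; BC2: 5; BC3: 3.
Smallest is BC3 with 3 mismatches.

BC3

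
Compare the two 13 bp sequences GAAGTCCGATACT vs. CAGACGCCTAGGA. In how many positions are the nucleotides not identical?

The sequences differ at positions 1, 3, 4, 5, 6, 8, 9, 10, 11, 12, 13 (1-based) — 11 in total.

11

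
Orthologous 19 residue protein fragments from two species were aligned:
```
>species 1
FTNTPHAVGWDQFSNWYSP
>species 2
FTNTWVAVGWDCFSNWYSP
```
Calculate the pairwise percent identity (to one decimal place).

3 positions differ (5, 6, 12), so 16 of 19 match: 16/19 = 84.21%.

84.2%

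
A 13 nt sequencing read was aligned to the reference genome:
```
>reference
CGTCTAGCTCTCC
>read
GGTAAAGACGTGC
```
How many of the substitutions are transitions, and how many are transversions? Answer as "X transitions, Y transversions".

Mismatches (1-based):
base 1: C→G (pyrimidine→purine, transversion)
base 4: C→A (pyrimidine→purine, transversion)
base 5: T→A (pyrimidine→purine, transversion)
base 8: C→A (pyrimidine→purine, transversion)
base 9: T→C (pyrimidine→pyrimidine, transition)
base 10: C→G (pyrimidine→purine, transversion)
base 12: C→G (pyrimidine→purine, transversion)

1 transition, 6 transversions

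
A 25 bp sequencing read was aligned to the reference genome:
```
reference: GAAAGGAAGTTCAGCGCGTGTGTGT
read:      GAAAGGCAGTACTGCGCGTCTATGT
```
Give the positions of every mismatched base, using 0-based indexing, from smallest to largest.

Scanning 0-based: 6: A/C; 10: T/A; 12: A/T; 19: G/C; 21: G/A.

6, 10, 12, 19, 21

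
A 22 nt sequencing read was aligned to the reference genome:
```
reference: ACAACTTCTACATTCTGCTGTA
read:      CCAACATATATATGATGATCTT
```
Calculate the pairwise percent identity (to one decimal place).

9 positions differ (1, 6, 8, 11, 14, 15, 18, 20, 22), so 13 of 22 match: 13/22 = 59.09%.

59.1%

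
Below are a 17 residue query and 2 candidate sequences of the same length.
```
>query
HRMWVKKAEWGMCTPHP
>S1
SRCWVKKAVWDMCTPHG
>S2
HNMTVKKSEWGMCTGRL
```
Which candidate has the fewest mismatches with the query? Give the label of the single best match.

S1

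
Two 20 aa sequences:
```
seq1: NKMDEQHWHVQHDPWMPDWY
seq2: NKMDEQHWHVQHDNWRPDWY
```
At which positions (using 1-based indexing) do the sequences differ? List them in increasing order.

Scanning 1-based: 14: P/N; 16: M/R.

14, 16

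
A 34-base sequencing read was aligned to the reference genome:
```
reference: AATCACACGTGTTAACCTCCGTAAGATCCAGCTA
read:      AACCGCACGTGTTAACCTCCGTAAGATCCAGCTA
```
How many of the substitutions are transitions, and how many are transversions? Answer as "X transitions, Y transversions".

2 transitions, 0 transversions

Mismatches (1-based):
site 3: T→C (pyrimidine→pyrimidine, transition)
site 5: A→G (purine→purine, transition)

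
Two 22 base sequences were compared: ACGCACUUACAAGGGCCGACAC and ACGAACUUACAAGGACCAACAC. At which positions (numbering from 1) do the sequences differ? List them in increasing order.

4, 15, 18

Differences at position 4 (C→A), position 15 (G→A), position 18 (G→A).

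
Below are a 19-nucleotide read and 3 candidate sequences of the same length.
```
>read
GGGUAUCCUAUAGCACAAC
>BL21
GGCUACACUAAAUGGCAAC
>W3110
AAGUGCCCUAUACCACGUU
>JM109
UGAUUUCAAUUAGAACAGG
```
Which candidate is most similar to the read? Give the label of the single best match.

BL21 differs at 7 positions; W3110 differs at 8 positions; JM109 differs at 9 positions. The closest is BL21.

BL21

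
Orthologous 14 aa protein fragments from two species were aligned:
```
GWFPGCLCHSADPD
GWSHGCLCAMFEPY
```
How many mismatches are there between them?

The sequences differ at positions 3, 4, 9, 10, 11, 12, 14 (1-based) — 7 in total.

7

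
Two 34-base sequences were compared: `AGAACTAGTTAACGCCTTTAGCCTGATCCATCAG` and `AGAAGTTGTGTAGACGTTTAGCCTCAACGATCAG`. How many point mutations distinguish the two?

10

The sequences differ at positions 5, 7, 10, 11, 13, 14, 16, 25, 27, 29 (1-based) — 10 in total.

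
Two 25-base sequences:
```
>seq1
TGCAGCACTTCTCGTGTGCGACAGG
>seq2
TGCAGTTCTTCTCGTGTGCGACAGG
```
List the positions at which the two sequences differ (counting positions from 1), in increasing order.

Scanning 1-based: 6: C/T; 7: A/T.

6, 7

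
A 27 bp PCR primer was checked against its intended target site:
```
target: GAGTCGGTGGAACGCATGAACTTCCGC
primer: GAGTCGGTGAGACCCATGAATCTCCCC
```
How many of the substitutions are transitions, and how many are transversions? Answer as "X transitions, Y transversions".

4 transitions, 2 transversions

Mismatches (1-based):
base 10: G→A (purine→purine, transition)
base 11: A→G (purine→purine, transition)
base 14: G→C (purine→pyrimidine, transversion)
base 21: C→T (pyrimidine→pyrimidine, transition)
base 22: T→C (pyrimidine→pyrimidine, transition)
base 26: G→C (purine→pyrimidine, transversion)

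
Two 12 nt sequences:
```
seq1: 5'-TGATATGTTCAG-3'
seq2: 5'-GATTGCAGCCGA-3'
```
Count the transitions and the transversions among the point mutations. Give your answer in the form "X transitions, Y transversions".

7 transitions, 3 transversions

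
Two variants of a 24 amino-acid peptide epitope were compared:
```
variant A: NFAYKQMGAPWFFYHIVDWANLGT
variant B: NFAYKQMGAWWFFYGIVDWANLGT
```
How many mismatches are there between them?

Mismatches (1-based): residue 10: P→W; residue 15: H→G.

2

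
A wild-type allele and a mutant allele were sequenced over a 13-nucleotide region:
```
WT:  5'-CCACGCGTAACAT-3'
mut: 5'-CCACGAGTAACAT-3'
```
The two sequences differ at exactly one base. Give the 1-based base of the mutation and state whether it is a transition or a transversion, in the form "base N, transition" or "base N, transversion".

base 6, transversion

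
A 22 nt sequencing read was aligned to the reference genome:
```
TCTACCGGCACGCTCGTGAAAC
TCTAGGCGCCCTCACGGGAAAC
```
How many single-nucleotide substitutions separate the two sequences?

7

Comparing position by position, 7 bases differ: 5 (C/G), 6 (C/G), 7 (G/C), 10 (A/C), 12 (G/T), 14 (T/A), 17 (T/G).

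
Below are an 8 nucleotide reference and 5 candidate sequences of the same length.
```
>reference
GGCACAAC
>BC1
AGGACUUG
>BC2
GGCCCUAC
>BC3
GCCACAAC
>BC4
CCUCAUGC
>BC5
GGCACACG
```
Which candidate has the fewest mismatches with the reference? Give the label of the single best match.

Hamming distances to reference — BC1: 5; BC2: 2; BC3: 1; BC4: 7; BC5: 2.
Smallest is BC3 with 1 mismatch.

BC3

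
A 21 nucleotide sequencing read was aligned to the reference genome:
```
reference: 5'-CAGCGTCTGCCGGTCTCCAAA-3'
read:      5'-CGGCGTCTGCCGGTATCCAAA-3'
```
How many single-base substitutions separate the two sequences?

2

Comparing position by position, 2 bases differ: 2 (A/G), 15 (C/A).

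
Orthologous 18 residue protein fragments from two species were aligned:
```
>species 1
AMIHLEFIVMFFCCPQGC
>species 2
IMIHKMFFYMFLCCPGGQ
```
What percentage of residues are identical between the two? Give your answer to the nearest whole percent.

Mismatches at positions 1, 5, 6, 8, 9, 12, 16, 18 (1-based): 8 of 18.
Identical positions: 10/18 = 55.56% → 56%.

56%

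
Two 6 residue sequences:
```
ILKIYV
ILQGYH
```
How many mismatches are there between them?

3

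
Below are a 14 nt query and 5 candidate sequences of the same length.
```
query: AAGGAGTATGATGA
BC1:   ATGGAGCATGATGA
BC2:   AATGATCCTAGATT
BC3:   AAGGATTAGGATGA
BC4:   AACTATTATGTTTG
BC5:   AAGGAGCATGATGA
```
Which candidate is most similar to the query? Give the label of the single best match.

BC5

BC1 differs at 2 sites; BC2 differs at 9 sites; BC3 differs at 2 sites; BC4 differs at 6 sites; BC5 differs at 1 site. The closest is BC5.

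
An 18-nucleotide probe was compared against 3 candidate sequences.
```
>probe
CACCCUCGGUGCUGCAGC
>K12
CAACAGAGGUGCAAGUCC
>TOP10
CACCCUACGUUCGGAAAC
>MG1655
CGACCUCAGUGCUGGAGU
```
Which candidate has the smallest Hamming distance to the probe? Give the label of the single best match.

K12 differs at 9 bases; TOP10 differs at 6 bases; MG1655 differs at 5 bases. The closest is MG1655.

MG1655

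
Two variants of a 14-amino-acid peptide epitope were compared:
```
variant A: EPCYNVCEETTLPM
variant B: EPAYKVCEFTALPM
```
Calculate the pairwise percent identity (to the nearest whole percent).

Mismatches at positions 3, 5, 9, 11 (1-based): 4 of 14.
Identical positions: 10/14 = 71.43% → 71%.

71%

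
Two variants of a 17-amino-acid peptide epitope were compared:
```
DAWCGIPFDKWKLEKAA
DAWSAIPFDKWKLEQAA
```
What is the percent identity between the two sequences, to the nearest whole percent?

3 positions differ (4, 5, 15), so 14 of 17 match: 14/17 = 82.35%.

82%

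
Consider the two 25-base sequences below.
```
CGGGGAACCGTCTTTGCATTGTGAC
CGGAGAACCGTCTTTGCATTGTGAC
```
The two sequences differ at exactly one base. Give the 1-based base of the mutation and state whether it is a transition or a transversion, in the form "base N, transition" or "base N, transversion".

The sequences differ only at base 4: G→A (purine→purine), a transition.

base 4, transition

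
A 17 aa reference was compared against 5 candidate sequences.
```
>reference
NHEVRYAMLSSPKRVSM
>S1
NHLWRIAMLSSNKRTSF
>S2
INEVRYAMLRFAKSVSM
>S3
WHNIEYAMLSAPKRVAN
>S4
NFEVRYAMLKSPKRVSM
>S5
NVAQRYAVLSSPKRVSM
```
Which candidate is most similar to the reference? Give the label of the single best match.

S1 differs at 6 positions; S2 differs at 6 positions; S3 differs at 7 positions; S4 differs at 2 positions; S5 differs at 4 positions. The closest is S4.

S4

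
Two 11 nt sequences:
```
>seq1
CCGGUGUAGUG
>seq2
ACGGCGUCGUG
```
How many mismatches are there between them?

Mismatches (1-based): base 1: C→A; base 5: U→C; base 8: A→C.

3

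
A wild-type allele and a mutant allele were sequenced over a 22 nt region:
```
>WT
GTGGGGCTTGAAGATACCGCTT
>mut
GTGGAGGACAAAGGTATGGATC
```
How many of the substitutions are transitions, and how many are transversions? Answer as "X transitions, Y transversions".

Mismatches (1-based):
base 5: G→A (purine→purine, transition)
base 7: C→G (pyrimidine→purine, transversion)
base 8: T→A (pyrimidine→purine, transversion)
base 9: T→C (pyrimidine→pyrimidine, transition)
base 10: G→A (purine→purine, transition)
base 14: A→G (purine→purine, transition)
base 17: C→T (pyrimidine→pyrimidine, transition)
base 18: C→G (pyrimidine→purine, transversion)
base 20: C→A (pyrimidine→purine, transversion)
base 22: T→C (pyrimidine→pyrimidine, transition)

6 transitions, 4 transversions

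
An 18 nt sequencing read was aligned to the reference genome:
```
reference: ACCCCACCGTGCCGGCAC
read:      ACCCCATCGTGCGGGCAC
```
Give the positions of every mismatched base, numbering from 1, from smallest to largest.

Scanning 1-based: 7: C/T; 13: C/G.

7, 13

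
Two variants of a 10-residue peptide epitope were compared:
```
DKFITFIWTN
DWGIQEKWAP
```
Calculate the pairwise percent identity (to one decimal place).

7 positions differ (2, 3, 5, 6, 7, 9, 10), so 3 of 10 match: 3/10 = 30%.

30.0%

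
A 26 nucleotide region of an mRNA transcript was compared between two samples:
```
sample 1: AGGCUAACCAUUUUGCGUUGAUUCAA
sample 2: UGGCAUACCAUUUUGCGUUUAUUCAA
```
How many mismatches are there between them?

4

The sequences differ at bases 1, 5, 6, 20 (1-based) — 4 in total.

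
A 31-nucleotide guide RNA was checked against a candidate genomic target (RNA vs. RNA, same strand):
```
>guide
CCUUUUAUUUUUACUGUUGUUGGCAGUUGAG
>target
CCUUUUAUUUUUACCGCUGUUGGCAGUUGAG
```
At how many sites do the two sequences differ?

2

Comparing position by position, 2 sites differ: 15 (U/C), 17 (U/C).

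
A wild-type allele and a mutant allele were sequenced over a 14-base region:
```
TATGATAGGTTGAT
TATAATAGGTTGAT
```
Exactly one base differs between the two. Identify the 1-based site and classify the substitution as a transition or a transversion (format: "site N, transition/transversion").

Site 4 changes G→A. G is a purine and A is a purine, so this is a transition.

site 4, transition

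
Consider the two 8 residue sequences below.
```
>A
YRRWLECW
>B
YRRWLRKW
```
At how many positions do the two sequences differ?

The sequences differ at positions 6, 7 (1-based) — 2 in total.

2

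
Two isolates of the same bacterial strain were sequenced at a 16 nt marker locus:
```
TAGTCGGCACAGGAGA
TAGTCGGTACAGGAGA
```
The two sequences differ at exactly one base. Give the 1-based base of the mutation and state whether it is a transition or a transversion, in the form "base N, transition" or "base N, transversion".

base 8, transition

The sequences differ only at base 8: C→T (pyrimidine→pyrimidine), a transition.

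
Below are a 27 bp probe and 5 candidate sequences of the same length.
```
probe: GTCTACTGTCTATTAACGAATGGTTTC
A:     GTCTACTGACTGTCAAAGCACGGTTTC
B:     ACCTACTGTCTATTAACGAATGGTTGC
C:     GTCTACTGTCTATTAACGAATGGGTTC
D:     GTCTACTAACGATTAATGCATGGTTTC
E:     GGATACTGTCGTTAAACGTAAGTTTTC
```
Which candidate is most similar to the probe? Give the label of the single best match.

Hamming distances to probe — A: 6; B: 3; C: 1; D: 5; E: 8.
Smallest is C with 1 mismatch.

C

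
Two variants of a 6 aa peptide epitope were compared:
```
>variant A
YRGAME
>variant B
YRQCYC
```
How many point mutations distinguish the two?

Mismatches (1-based): position 3: G→Q; position 4: A→C; position 5: M→Y; position 6: E→C.

4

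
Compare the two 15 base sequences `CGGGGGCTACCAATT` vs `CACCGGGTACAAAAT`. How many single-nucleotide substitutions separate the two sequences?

6

Mismatches (1-based): base 2: G→A; base 3: G→C; base 4: G→C; base 7: C→G; base 11: C→A; base 14: T→A.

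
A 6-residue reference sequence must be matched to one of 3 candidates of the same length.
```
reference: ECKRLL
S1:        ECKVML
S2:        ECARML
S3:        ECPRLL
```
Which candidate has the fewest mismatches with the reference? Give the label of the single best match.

S3

Hamming distances to reference — S1: 2; S2: 2; S3: 1.
Smallest is S3 with 1 mismatch.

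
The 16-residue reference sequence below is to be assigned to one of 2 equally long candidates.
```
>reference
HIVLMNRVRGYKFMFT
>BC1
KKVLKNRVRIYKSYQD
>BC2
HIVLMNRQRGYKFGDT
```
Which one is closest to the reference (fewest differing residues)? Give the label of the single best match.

BC2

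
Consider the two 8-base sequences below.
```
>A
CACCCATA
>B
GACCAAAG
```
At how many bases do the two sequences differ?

4

Mismatches (1-based): base 1: C→G; base 5: C→A; base 7: T→A; base 8: A→G.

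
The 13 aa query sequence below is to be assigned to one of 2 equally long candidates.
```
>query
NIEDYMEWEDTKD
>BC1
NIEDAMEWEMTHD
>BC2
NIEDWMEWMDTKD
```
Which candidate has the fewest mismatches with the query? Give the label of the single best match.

Hamming distances to query — BC1: 3; BC2: 2.
Smallest is BC2 with 2 mismatches.

BC2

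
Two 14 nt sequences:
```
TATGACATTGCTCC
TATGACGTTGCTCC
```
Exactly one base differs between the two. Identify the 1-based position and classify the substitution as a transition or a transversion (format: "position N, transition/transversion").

The sequences differ only at position 7: A→G (purine→purine), a transition.

position 7, transition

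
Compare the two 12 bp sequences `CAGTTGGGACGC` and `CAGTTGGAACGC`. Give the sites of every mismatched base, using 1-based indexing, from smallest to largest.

8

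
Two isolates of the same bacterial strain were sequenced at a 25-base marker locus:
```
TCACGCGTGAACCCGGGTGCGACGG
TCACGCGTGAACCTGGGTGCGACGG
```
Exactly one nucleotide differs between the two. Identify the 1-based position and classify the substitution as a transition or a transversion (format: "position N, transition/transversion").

position 14, transition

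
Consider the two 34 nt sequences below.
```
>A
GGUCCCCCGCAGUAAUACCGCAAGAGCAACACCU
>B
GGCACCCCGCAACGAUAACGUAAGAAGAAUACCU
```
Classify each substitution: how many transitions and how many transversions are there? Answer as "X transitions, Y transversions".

7 transitions, 3 transversions

Mismatches (1-based):
position 3: U→C (pyrimidine→pyrimidine, transition)
position 4: C→A (pyrimidine→purine, transversion)
position 12: G→A (purine→purine, transition)
position 13: U→C (pyrimidine→pyrimidine, transition)
position 14: A→G (purine→purine, transition)
position 18: C→A (pyrimidine→purine, transversion)
position 21: C→U (pyrimidine→pyrimidine, transition)
position 26: G→A (purine→purine, transition)
position 27: C→G (pyrimidine→purine, transversion)
position 30: C→U (pyrimidine→pyrimidine, transition)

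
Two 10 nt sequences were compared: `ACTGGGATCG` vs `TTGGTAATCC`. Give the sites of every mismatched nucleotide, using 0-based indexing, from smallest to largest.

Differences at site 0 (A→T), site 1 (C→T), site 2 (T→G), site 4 (G→T), site 5 (G→A), site 9 (G→C).

0, 1, 2, 4, 5, 9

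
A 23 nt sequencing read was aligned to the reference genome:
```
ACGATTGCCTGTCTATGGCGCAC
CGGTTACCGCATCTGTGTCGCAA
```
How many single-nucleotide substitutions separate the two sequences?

11

Comparing position by position, 11 bases differ: 1 (A/C), 2 (C/G), 4 (A/T), 6 (T/A), 7 (G/C), 9 (C/G), 10 (T/C), 11 (G/A), 15 (A/G), 18 (G/T), 23 (C/A).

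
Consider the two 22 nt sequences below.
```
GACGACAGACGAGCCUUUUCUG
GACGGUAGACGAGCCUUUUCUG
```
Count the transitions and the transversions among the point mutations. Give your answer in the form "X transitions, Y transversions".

2 transitions, 0 transversions

Transitions (purine↔purine or pyrimidine↔pyrimidine): 5 A→G, 6 C→U.
Transversions (purine↔pyrimidine): none.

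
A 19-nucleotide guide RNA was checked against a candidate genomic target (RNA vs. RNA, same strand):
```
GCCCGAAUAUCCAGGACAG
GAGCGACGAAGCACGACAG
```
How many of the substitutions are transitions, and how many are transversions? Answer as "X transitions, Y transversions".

Mismatches (1-based):
base 2: C→A (pyrimidine→purine, transversion)
base 3: C→G (pyrimidine→purine, transversion)
base 7: A→C (purine→pyrimidine, transversion)
base 8: U→G (pyrimidine→purine, transversion)
base 10: U→A (pyrimidine→purine, transversion)
base 11: C→G (pyrimidine→purine, transversion)
base 14: G→C (purine→pyrimidine, transversion)

0 transitions, 7 transversions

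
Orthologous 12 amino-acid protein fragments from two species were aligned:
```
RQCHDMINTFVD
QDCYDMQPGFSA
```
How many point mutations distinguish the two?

Comparing position by position, 8 residues differ: 1 (R/Q), 2 (Q/D), 4 (H/Y), 7 (I/Q), 8 (N/P), 9 (T/G), 11 (V/S), 12 (D/A).

8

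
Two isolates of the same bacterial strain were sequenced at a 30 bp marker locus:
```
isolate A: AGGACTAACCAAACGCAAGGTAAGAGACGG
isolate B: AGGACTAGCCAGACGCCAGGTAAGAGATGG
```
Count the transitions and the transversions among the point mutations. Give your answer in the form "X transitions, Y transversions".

Transitions (purine↔purine or pyrimidine↔pyrimidine): 8 A→G, 12 A→G, 28 C→T.
Transversions (purine↔pyrimidine): 17 A→C.

3 transitions, 1 transversion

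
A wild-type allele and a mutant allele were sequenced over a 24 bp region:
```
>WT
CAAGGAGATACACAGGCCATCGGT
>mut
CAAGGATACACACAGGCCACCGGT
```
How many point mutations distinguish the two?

Mismatches (1-based): site 7: G→T; site 9: T→C; site 20: T→C.

3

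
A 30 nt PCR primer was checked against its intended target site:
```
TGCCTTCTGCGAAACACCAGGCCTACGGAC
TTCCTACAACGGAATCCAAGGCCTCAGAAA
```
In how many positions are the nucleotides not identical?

12

Comparing position by position, 12 positions differ: 2 (G/T), 6 (T/A), 8 (T/A), 9 (G/A), 12 (A/G), 15 (C/T), 16 (A/C), 18 (C/A), 25 (A/C), 26 (C/A), 28 (G/A), 30 (C/A).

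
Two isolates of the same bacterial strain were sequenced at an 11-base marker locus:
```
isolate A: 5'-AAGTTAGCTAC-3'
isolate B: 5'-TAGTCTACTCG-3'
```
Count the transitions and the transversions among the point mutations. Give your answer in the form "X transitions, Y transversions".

2 transitions, 4 transversions

Transitions (purine↔purine or pyrimidine↔pyrimidine): 5 T→C, 7 G→A.
Transversions (purine↔pyrimidine): 1 A→T, 6 A→T, 10 A→C, 11 C→G.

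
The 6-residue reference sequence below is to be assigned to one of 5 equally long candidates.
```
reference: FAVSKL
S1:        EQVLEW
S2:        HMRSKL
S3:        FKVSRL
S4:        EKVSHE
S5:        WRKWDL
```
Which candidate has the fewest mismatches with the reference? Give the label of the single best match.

S1 differs at 5 residues; S2 differs at 3 residues; S3 differs at 2 residues; S4 differs at 4 residues; S5 differs at 5 residues. The closest is S3.

S3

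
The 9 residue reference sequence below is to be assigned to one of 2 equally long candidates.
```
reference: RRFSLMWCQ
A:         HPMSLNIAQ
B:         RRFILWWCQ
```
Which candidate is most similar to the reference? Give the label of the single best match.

B

Hamming distances to reference — A: 6; B: 2.
Smallest is B with 2 mismatches.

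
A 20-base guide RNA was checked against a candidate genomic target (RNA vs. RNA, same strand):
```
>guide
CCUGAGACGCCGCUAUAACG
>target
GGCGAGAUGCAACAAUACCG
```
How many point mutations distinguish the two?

8

Comparing position by position, 8 positions differ: 1 (C/G), 2 (C/G), 3 (U/C), 8 (C/U), 11 (C/A), 12 (G/A), 14 (U/A), 18 (A/C).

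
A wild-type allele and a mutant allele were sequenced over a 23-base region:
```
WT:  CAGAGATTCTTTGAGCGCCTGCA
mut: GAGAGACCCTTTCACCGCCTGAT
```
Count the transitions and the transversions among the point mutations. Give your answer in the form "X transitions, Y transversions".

2 transitions, 5 transversions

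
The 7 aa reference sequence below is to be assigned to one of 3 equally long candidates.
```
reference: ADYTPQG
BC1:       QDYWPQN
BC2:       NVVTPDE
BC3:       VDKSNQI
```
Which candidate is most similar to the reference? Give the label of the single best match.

BC1

Hamming distances to reference — BC1: 3; BC2: 5; BC3: 5.
Smallest is BC1 with 3 mismatches.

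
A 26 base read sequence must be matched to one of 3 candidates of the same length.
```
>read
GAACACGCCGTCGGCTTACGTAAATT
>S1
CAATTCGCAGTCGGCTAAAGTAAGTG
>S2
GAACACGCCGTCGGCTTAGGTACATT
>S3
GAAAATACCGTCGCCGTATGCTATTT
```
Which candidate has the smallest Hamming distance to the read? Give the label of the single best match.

S2

S1 differs at 8 positions; S2 differs at 2 positions; S3 differs at 9 positions. The closest is S2.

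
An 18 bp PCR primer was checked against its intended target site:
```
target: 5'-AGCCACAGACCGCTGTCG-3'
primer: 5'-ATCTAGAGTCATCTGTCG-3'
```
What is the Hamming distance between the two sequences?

The sequences differ at bases 2, 4, 6, 9, 11, 12 (1-based) — 6 in total.

6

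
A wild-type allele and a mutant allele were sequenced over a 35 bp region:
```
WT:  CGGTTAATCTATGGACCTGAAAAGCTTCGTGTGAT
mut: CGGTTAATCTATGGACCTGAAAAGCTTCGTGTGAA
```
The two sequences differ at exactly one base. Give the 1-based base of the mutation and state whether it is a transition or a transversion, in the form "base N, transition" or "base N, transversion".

base 35, transversion

The sequences differ only at base 35: T→A (pyrimidine→purine), a transversion.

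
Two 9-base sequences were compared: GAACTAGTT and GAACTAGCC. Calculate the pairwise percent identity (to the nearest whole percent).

78%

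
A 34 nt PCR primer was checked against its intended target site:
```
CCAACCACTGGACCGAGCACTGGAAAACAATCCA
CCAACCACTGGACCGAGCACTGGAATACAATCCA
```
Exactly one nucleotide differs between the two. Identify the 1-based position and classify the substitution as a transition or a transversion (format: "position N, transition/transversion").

position 26, transversion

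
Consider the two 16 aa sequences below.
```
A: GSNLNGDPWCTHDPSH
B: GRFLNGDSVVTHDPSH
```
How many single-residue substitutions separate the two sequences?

Comparing position by position, 5 residues differ: 2 (S/R), 3 (N/F), 8 (P/S), 9 (W/V), 10 (C/V).

5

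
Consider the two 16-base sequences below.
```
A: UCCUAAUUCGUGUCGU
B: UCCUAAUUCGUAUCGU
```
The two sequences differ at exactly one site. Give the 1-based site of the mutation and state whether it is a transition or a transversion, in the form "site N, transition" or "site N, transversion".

site 12, transition

Site 12 changes G→A. G is a purine and A is a purine, so this is a transition.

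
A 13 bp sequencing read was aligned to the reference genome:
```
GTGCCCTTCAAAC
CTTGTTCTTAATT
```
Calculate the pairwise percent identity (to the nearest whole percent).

31%

Mismatches at positions 1, 3, 4, 5, 6, 7, 9, 12, 13 (1-based): 9 of 13.
Identical positions: 4/13 = 30.77% → 31%.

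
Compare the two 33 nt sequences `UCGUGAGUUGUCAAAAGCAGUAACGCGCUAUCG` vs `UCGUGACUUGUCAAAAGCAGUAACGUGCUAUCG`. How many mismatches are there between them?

2

Mismatches (1-based): site 7: G→C; site 26: C→U.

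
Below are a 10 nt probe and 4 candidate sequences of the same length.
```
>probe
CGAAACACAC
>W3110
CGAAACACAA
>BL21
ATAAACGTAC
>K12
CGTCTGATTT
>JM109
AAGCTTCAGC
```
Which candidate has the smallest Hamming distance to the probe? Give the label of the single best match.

W3110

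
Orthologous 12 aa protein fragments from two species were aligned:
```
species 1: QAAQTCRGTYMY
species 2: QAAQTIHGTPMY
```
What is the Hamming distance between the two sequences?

Mismatches (1-based): residue 6: C→I; residue 7: R→H; residue 10: Y→P.

3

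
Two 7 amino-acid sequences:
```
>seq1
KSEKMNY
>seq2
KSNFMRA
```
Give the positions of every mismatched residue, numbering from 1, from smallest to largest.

Scanning 1-based: 3: E/N; 4: K/F; 6: N/R; 7: Y/A.

3, 4, 6, 7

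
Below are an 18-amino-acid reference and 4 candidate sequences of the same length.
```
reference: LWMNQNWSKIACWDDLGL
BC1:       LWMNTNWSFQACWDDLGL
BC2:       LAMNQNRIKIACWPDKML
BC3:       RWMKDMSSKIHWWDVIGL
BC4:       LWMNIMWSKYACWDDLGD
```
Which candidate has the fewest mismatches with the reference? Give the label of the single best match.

Hamming distances to reference — BC1: 3; BC2: 6; BC3: 9; BC4: 4.
Smallest is BC1 with 3 mismatches.

BC1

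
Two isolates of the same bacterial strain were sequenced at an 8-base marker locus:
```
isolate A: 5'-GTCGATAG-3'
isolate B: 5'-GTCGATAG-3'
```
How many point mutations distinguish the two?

0

The two sequences are identical at every position.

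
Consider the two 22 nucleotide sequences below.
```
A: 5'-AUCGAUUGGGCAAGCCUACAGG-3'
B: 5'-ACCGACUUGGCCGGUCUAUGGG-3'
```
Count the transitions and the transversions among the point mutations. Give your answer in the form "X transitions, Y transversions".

6 transitions, 2 transversions

Mismatches (1-based):
position 2: U→C (pyrimidine→pyrimidine, transition)
position 6: U→C (pyrimidine→pyrimidine, transition)
position 8: G→U (purine→pyrimidine, transversion)
position 12: A→C (purine→pyrimidine, transversion)
position 13: A→G (purine→purine, transition)
position 15: C→U (pyrimidine→pyrimidine, transition)
position 19: C→U (pyrimidine→pyrimidine, transition)
position 20: A→G (purine→purine, transition)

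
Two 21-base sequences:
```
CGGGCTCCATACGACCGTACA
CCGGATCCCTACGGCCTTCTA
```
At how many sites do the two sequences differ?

7

The sequences differ at sites 2, 5, 9, 14, 17, 19, 20 (1-based) — 7 in total.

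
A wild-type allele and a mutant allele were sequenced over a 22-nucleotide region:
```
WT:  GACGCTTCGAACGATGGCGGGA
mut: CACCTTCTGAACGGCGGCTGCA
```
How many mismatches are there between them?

9

Comparing position by position, 9 positions differ: 1 (G/C), 4 (G/C), 5 (C/T), 7 (T/C), 8 (C/T), 14 (A/G), 15 (T/C), 19 (G/T), 21 (G/C).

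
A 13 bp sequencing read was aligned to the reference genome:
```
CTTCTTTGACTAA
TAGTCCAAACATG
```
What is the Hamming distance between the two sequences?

11

The sequences differ at bases 1, 2, 3, 4, 5, 6, 7, 8, 11, 12, 13 (1-based) — 11 in total.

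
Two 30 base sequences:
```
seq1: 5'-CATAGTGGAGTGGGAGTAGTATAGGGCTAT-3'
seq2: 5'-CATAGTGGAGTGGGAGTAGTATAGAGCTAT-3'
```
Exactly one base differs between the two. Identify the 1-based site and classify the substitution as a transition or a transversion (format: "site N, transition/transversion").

Site 25 changes G→A. G is a purine and A is a purine, so this is a transition.

site 25, transition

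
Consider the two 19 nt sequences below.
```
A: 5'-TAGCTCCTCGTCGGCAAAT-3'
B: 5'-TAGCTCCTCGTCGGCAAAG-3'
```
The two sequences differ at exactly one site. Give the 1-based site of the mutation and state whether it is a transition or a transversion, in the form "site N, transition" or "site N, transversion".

site 19, transversion

The sequences differ only at site 19: T→G (pyrimidine→purine), a transversion.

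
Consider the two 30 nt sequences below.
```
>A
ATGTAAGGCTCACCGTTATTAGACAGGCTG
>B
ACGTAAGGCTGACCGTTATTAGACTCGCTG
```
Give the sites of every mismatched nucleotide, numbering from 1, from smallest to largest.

Differences at site 2 (T→C), site 11 (C→G), site 25 (A→T), site 26 (G→C).

2, 11, 25, 26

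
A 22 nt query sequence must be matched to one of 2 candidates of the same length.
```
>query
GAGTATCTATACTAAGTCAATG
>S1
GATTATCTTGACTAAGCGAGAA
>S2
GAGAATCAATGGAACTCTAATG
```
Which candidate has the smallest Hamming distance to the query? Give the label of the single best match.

Hamming distances to query — S1: 8; S2: 9.
Smallest is S1 with 8 mismatches.

S1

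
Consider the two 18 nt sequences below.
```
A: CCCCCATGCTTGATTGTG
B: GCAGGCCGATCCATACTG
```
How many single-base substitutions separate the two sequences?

11

Comparing position by position, 11 sites differ: 1 (C/G), 3 (C/A), 4 (C/G), 5 (C/G), 6 (A/C), 7 (T/C), 9 (C/A), 11 (T/C), 12 (G/C), 15 (T/A), 16 (G/C).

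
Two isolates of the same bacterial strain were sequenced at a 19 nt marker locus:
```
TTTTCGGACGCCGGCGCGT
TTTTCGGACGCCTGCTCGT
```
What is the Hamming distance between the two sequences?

2

Comparing position by position, 2 sites differ: 13 (G/T), 16 (G/T).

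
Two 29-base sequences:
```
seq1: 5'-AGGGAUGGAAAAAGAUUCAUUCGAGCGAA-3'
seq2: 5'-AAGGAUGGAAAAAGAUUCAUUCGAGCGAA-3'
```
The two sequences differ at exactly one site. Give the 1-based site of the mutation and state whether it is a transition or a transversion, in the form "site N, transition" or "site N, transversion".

Site 2 changes G→A. G is a purine and A is a purine, so this is a transition.

site 2, transition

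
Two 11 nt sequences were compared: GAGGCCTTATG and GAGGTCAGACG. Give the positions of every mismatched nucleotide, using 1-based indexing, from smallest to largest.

Differences at position 5 (C→T), position 7 (T→A), position 8 (T→G), position 10 (T→C).

5, 7, 8, 10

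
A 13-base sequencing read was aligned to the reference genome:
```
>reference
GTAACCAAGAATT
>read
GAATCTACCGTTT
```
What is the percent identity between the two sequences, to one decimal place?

7 positions differ (2, 4, 6, 8, 9, 10, 11), so 6 of 13 match: 6/13 = 46.15%.

46.2%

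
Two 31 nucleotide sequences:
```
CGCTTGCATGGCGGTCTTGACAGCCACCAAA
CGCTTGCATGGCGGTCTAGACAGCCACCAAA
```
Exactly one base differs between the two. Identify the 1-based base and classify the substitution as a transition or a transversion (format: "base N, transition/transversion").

The sequences differ only at base 18: T→A (pyrimidine→purine), a transversion.

base 18, transversion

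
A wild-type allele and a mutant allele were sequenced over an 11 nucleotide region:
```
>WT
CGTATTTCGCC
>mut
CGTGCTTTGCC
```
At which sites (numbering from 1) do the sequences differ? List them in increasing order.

4, 5, 8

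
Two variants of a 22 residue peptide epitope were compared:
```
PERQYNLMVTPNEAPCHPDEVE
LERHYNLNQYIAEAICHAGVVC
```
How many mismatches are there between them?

Comparing position by position, 12 positions differ: 1 (P/L), 4 (Q/H), 8 (M/N), 9 (V/Q), 10 (T/Y), 11 (P/I), 12 (N/A), 15 (P/I), 18 (P/A), 19 (D/G), 20 (E/V), 22 (E/C).

12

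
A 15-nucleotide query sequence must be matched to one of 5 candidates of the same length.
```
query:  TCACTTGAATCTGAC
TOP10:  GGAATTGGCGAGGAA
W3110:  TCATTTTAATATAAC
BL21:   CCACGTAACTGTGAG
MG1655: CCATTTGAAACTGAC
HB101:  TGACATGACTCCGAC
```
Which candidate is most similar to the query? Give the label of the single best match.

TOP10 differs at 9 sites; W3110 differs at 4 sites; BL21 differs at 6 sites; MG1655 differs at 3 sites; HB101 differs at 4 sites. The closest is MG1655.

MG1655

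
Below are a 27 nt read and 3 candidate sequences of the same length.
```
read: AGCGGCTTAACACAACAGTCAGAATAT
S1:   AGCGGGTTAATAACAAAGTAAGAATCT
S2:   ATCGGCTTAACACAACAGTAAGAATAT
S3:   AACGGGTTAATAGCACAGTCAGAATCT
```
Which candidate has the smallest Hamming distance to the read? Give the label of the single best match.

S2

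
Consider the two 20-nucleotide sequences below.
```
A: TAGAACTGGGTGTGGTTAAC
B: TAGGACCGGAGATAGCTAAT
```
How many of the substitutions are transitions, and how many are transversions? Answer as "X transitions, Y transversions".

7 transitions, 1 transversion

Mismatches (1-based):
site 4: A→G (purine→purine, transition)
site 7: T→C (pyrimidine→pyrimidine, transition)
site 10: G→A (purine→purine, transition)
site 11: T→G (pyrimidine→purine, transversion)
site 12: G→A (purine→purine, transition)
site 14: G→A (purine→purine, transition)
site 16: T→C (pyrimidine→pyrimidine, transition)
site 20: C→T (pyrimidine→pyrimidine, transition)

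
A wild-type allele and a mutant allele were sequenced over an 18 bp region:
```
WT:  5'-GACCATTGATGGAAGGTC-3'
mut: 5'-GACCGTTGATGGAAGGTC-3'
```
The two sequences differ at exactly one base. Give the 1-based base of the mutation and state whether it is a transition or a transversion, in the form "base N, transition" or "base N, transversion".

base 5, transition

The sequences differ only at base 5: A→G (purine→purine), a transition.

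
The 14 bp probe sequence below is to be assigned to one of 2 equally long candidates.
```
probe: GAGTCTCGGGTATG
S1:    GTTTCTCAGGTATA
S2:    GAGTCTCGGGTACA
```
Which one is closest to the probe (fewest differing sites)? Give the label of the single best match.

S1 differs at 4 sites; S2 differs at 2 sites. The closest is S2.

S2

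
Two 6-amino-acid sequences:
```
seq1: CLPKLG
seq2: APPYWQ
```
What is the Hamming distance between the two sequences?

5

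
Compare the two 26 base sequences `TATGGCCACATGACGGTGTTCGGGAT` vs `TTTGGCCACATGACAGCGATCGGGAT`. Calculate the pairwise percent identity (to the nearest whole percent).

85%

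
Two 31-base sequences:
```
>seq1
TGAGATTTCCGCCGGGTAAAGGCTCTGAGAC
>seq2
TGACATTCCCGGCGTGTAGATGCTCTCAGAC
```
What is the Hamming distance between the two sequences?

Mismatches (1-based): position 4: G→C; position 8: T→C; position 12: C→G; position 15: G→T; position 19: A→G; position 21: G→T; position 27: G→C.

7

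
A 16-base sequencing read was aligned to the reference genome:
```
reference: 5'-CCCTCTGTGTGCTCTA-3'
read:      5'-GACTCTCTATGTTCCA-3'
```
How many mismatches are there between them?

6

Comparing position by position, 6 sites differ: 1 (C/G), 2 (C/A), 7 (G/C), 9 (G/A), 12 (C/T), 15 (T/C).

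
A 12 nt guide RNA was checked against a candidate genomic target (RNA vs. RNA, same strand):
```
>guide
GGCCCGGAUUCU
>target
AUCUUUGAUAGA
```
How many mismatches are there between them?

8

Comparing position by position, 8 sites differ: 1 (G/A), 2 (G/U), 4 (C/U), 5 (C/U), 6 (G/U), 10 (U/A), 11 (C/G), 12 (U/A).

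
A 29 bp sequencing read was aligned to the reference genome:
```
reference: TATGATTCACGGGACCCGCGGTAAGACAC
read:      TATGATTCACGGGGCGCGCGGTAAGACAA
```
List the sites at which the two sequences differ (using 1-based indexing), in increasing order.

14, 16, 29

Scanning 1-based: 14: A/G; 16: C/G; 29: C/A.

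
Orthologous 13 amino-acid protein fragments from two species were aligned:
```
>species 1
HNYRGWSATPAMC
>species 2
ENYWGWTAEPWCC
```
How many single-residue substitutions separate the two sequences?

6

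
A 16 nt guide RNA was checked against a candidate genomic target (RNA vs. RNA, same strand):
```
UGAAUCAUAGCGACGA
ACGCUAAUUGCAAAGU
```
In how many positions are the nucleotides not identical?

The sequences differ at positions 1, 2, 3, 4, 6, 9, 12, 14, 16 (1-based) — 9 in total.

9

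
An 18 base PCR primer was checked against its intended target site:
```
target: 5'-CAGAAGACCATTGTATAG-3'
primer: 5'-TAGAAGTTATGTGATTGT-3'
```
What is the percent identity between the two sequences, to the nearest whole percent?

Mismatches at positions 1, 7, 8, 9, 10, 11, 14, 15, 17, 18 (1-based): 10 of 18.
Identical positions: 8/18 = 44.44% → 44%.

44%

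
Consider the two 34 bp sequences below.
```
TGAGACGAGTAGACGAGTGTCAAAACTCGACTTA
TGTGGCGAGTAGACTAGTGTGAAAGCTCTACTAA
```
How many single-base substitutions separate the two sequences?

7

Mismatches (1-based): base 3: A→T; base 5: A→G; base 15: G→T; base 21: C→G; base 25: A→G; base 29: G→T; base 33: T→A.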